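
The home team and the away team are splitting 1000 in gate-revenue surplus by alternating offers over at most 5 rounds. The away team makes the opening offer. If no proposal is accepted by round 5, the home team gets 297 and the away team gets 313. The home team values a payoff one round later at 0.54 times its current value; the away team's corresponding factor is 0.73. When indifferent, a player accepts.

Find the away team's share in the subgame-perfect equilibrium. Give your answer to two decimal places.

Round 5 (the away team proposes): the home team gets 297 if talks fail, so the away team offers 297 and keeps 703.
Round 4 (the home team proposes): the away team can get 703 next round, worth 0.73 × 703 = 513.19 now. The home team offers 513.19 and keeps 1000 − 513.19 = 486.81.
Round 3 (the away team proposes): the home team can get 486.81 next round, worth 0.54 × 486.81 = 262.8774 now. The away team offers 262.8774 and keeps 1000 − 262.8774 = 737.1226.
Round 2 (the home team proposes): the away team can get 737.1226 next round, worth 0.73 × 737.1226 = 538.099498 now, so the home team offers 538.099498, keeping 461.900502.
Round 1 (the away team proposes): the home team can get 461.900502 next round, worth 0.54 × 461.900502 = 249.42627108 now, so the away team offers 249.42627108, keeping 750.57372892.

750.57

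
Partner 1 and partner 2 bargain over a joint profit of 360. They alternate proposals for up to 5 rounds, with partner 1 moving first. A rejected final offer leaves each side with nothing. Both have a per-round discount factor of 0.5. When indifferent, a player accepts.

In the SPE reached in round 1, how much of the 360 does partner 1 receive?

Round 5 (partner 1 proposes): rejection yields 0 for partner 2; partner 1 offers 0 and keeps 360.
Round 4 (partner 2 proposes): partner 1 can get 360 next round, worth 0.5 × 360 = 180 now. Partner 2 offers 180 and keeps 360 − 180 = 180.
Round 3 (partner 1 proposes): partner 2 can get 180 next round, worth 0.5 × 180 = 90 now, so partner 1 offers 90, keeping 270.
Round 2 (partner 2 proposes): partner 1 can get 270 next round, worth 0.5 × 270 = 135 now. Partner 2 offers 135 and keeps 360 − 135 = 225.
Round 1 (partner 1 proposes): partner 2 can get 225 next round, worth 0.5 × 225 = 112.5 now; partner 1 offers that and keeps 247.5.

247.5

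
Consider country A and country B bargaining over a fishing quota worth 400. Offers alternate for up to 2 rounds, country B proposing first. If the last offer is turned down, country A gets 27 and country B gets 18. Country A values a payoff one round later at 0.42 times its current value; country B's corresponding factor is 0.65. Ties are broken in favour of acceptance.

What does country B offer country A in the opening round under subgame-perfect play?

160.44

Round 2 (country A proposes): country B gets 18 if talks fail, so country A offers 18 and keeps 382.
Round 1 (country B proposes): country A can get 382 next round, worth 0.42 × 382 = 160.44 now, so country B offers 160.44, keeping 239.56.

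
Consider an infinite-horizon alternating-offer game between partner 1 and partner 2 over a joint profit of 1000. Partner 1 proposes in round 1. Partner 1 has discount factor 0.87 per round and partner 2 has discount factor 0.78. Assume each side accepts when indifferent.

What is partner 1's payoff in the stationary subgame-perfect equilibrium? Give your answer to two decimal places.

Let x be partner 1's share when partner 1 proposes and y be partner 2's share when partner 2 proposes.
Partner 2 accepts iff offered ≥ 0.78·y, so x = 1000 − 0.78y. Symmetrically y = 1000 − 0.87x.
Substituting: x = 1000 − 0.78(1000 − 0.87x), giving x(1 − 0.87·0.78) = 1000(1 − 0.78).
So x = 1000 × 0.22 / 0.3214 ≈ 684.5053, and partner 2 receives 1000 − x ≈ 315.4947.

684.51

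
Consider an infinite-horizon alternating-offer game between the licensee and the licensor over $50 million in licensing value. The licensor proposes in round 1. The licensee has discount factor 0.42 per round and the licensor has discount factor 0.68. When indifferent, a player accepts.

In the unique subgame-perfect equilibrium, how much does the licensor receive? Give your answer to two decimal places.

40.59

In a stationary SPE each proposer offers the other exactly their discounted continuation value.
If the licensor keeps x when proposing and the licensee keeps y when proposing, then x = 50 − 0.42y and y = 50 − 0.68x.
Solving: x = 50(1 − 0.42) / (1 − 0.68·0.42) = 29 / 0.7144 ≈ 40.5935.
The licensee gets 50 − 40.5935 ≈ 9.4065.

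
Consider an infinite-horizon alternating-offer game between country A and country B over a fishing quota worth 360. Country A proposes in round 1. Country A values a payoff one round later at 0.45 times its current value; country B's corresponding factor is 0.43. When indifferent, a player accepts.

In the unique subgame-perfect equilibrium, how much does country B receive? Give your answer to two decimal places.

105.57

Let x be country A's share when country A proposes and y be country B's share when country B proposes.
Country B accepts iff offered ≥ 0.43·y, so x = 360 − 0.43y. Symmetrically y = 360 − 0.45x.
Substituting: x = 360 − 0.43(360 − 0.45x), giving x(1 − 0.45·0.43) = 360(1 − 0.43).
So x = 360 × 0.57 / 0.8065 ≈ 254.4327, and country B receives 360 − x ≈ 105.5673.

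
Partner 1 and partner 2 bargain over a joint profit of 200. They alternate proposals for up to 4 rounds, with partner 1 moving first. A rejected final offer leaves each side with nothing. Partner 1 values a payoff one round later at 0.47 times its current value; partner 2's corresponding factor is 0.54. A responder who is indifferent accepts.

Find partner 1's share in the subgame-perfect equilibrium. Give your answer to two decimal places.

115.35

Work backward from the last round.
Round 4 (partner 2 proposes): partner 1 will accept anything ≥ 0, so partner 2 offers 0 and keeps 200.
Round 3 (partner 1 proposes): partner 2 can get 200 next round, worth 0.54 × 200 = 108 now. Partner 1 offers 108 and keeps 200 − 108 = 92.
Round 2 (partner 2 proposes): partner 1 can get 92 next round, worth 0.47 × 92 = 43.24 now; partner 2 offers that and keeps 156.76.
Round 1 (partner 1 proposes): partner 2 can get 156.76 next round, worth 0.54 × 156.76 = 84.6504 now, so partner 1 offers 84.6504, keeping 115.3496.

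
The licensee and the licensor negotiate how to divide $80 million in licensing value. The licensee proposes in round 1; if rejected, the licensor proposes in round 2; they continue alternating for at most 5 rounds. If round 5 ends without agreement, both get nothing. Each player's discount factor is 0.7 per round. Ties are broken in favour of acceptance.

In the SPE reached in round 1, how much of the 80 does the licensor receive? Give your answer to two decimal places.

25.03

Round 5 (the licensee proposes): rejection yields 0 for the licensor; the licensee offers 0 and keeps 80.
Round 4 (the licensor proposes): the licensee can get 80 next round, worth 0.7 × 80 = 56 now; the licensor offers that and keeps 24.
Round 3 (the licensee proposes): the licensor can get 24 next round, worth 0.7 × 24 = 16.8 now. The licensee offers 16.8 and keeps 80 − 16.8 = 63.2.
Round 2 (the licensor proposes): the licensee can get 63.2 next round, worth 0.7 × 63.2 = 44.24 now. The licensor offers 44.24 and keeps 80 − 44.24 = 35.76.
Round 1 (the licensee proposes): the licensor can get 35.76 next round, worth 0.7 × 35.76 = 25.032 now; the licensee offers that and keeps 54.968.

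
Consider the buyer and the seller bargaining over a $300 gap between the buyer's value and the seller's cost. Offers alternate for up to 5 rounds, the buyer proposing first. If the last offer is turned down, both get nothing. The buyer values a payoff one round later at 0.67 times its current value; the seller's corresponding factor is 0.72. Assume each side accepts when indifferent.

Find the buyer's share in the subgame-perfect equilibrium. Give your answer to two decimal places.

Solve by backward induction from round 5.
Round 5 (the buyer proposes): the seller will accept anything ≥ 0, so the buyer offers 0 and keeps 300.
Round 4 (the seller proposes): the buyer can get 300 next round, worth 0.67 × 300 = 201 now; the seller offers that and keeps 99.
Round 3 (the buyer proposes): the seller can get 99 next round, worth 0.72 × 99 = 71.28 now, so the buyer offers 71.28, keeping 228.72.
Round 2 (the seller proposes): the buyer can get 228.72 next round, worth 0.67 × 228.72 = 153.2424 now. The seller offers 153.2424 and keeps 300 − 153.2424 = 146.7576.
Round 1 (the buyer proposes): the seller can get 146.7576 next round, worth 0.72 × 146.7576 = 105.665472 now, so the buyer offers 105.665472, keeping 194.334528.

194.33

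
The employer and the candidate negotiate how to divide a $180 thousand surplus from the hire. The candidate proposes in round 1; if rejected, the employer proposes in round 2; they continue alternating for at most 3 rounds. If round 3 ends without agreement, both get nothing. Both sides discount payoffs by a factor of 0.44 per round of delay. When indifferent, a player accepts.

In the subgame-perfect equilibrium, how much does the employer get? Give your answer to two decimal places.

Round 3 (the candidate proposes): rejection yields 0 for the employer; the candidate offers 0 and keeps 180.
Round 2 (the employer proposes): the candidate can get 180 next round, worth 0.44 × 180 = 79.2 now. The employer offers 79.2 and keeps 180 − 79.2 = 100.8.
Round 1 (the candidate proposes): the employer can get 100.8 next round, worth 0.44 × 100.8 = 44.352 now. The candidate offers 44.352 and keeps 180 − 44.352 = 135.648.

44.35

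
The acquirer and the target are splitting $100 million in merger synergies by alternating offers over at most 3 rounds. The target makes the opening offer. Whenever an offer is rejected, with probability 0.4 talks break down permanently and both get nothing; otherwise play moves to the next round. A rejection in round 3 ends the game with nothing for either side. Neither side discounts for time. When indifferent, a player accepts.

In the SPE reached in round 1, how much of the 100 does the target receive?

Round 3 (the target proposes): the acquirer will accept anything ≥ 0, so the target offers 0 and keeps 100.
Round 2 (the acquirer proposes): rejecting gives the target an expected 0.6 × 100 = 60. The acquirer offers 60 and keeps 100 − 60 = 40.
Round 1 (the target proposes): rejecting gives the acquirer an expected 0.6 × 40 = 24, so the target offers 24, keeping 76.

76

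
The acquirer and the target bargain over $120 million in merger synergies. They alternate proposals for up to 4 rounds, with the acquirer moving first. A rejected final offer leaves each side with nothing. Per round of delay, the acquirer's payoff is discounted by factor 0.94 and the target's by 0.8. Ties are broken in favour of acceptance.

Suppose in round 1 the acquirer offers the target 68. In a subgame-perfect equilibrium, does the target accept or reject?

Reject

Round 4 (the target proposes): rejection yields 0 for the acquirer; the target offers 0 and keeps 120.
Round 3 (the acquirer proposes): the target can get 120 next round, worth 0.8 × 120 = 96 now. The acquirer offers 96 and keeps 120 − 96 = 24.
Round 2 (the target proposes): the acquirer can get 24 next round, worth 0.94 × 24 = 22.56 now, so the target offers 22.56, keeping 97.44.
So by rejecting in round 1, the target gets 97.44 next round, worth 0.8 × 97.44 = 77.952 now.
Offer 68 < 77.952, so the target rejects.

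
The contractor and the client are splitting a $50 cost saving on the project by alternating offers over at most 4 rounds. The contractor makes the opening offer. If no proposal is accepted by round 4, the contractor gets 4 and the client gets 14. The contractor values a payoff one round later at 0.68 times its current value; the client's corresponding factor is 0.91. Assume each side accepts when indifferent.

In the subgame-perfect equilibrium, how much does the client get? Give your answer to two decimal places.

40.46

Round 4 (the client proposes): the contractor gets 4 if talks fail, so the client offers 4 and keeps 46.
Round 3 (the contractor proposes): the client can get 46 next round, worth 0.91 × 46 = 41.86 now, so the contractor offers 41.86, keeping 8.14.
Round 2 (the client proposes): the contractor can get 8.14 next round, worth 0.68 × 8.14 = 5.5352 now; the client offers that and keeps 44.4648.
Round 1 (the contractor proposes): the client can get 44.4648 next round, worth 0.91 × 44.4648 = 40.462968 now; the contractor offers that and keeps 9.537032.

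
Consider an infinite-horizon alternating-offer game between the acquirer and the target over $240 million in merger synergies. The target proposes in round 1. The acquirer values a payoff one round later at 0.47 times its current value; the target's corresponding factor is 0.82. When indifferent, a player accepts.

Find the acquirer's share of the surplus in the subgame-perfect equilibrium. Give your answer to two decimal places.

33.04

In a stationary SPE each proposer offers the other exactly their discounted continuation value.
If the target keeps x when proposing and the acquirer keeps y when proposing, then x = 240 − 0.47y and y = 240 − 0.82x.
Solving: x = 240(1 − 0.47) / (1 − 0.82·0.47) = 127.2 / 0.6146 ≈ 206.9639.
The acquirer gets 240 − 206.9639 ≈ 33.0361.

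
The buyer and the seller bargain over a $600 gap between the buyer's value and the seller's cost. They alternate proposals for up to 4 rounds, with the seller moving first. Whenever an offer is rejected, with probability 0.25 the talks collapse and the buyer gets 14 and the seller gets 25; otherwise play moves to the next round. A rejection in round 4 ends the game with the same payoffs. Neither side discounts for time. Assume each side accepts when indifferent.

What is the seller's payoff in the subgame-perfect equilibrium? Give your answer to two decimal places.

244.14

Round 4 (the buyer proposes): the seller gets 25 if talks fail, so the buyer offers 25 and keeps 575.
Round 3 (the seller proposes): rejecting gives the buyer an expected 0.75 × 575 + 0.25 × 14 = 434.75, so the seller offers 434.75, keeping 165.25.
Round 2 (the buyer proposes): rejecting gives the seller an expected 0.75 × 165.25 + 0.25 × 25 = 130.1875; the buyer offers that and keeps 469.8125.
Round 1 (the seller proposes): rejecting gives the buyer an expected 0.75 × 469.8125 + 0.25 × 14 = 355.859375, so the seller offers 355.859375, keeping 244.140625.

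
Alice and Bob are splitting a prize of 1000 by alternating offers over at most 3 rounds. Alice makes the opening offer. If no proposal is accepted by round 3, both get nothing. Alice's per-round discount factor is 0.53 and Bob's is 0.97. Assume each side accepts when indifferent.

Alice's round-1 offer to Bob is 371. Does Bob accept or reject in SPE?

Reject

Work out Bob's continuation value if the offer is rejected.
Round 3 (Alice proposes): Bob will accept anything ≥ 0, so Alice offers 0 and keeps 1000.
Round 2 (Bob proposes): Alice can get 1000 next round, worth 0.53 × 1000 = 530 now, so Bob offers 530, keeping 470.
So by rejecting in round 1, Bob gets 470 next round, worth 0.97 × 470 = 455.9 now.
Offer 371 < 455.9, so Bob rejects.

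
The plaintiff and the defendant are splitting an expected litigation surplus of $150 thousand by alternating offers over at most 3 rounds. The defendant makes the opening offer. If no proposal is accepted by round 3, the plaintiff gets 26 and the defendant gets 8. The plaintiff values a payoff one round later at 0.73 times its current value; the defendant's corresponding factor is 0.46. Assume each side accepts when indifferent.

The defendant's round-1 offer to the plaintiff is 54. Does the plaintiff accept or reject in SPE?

Round 3 (the defendant proposes): the plaintiff gets 26 if talks fail, so the defendant offers 26 and keeps 124.
Round 2 (the plaintiff proposes): the defendant can get 124 next round, worth 0.46 × 124 = 57.04 now; the plaintiff offers that and keeps 92.96.
So by rejecting in round 1, the plaintiff gets 92.96 next round, worth 0.73 × 92.96 = 67.8608 now.
Offer 54 < 67.8608, so the plaintiff rejects.

Reject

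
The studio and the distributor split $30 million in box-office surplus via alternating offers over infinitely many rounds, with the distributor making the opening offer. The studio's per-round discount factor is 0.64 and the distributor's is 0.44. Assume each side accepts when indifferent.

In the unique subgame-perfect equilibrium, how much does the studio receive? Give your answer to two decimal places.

Let x be the distributor's share when the distributor proposes and y be the studio's share when the studio proposes.
The studio accepts iff offered ≥ 0.64·y, so x = 30 − 0.64y. Symmetrically y = 30 − 0.44x.
Substituting: x = 30 − 0.64(30 − 0.44x), giving x(1 − 0.44·0.64) = 30(1 − 0.64).
So x = 30 × 0.36 / 0.7184 ≈ 15.0334, and the studio receives 30 − x ≈ 14.9666.

14.97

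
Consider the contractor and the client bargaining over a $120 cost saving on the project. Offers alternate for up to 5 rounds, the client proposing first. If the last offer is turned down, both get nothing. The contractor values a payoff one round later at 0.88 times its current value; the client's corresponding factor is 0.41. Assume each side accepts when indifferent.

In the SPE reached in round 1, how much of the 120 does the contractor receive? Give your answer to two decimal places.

84.78

Round 5 (the client proposes): the contractor will accept anything ≥ 0, so the client offers 0 and keeps 120.
Round 4 (the contractor proposes): the client can get 120 next round, worth 0.41 × 120 = 49.2 now; the contractor offers that and keeps 70.8.
Round 3 (the client proposes): the contractor can get 70.8 next round, worth 0.88 × 70.8 = 62.304 now; the client offers that and keeps 57.696.
Round 2 (the contractor proposes): the client can get 57.696 next round, worth 0.41 × 57.696 = 23.65536 now, so the contractor offers 23.65536, keeping 96.34464.
Round 1 (the client proposes): the contractor can get 96.34464 next round, worth 0.88 × 96.34464 = 84.7832832 now; the client offers that and keeps 35.2167168.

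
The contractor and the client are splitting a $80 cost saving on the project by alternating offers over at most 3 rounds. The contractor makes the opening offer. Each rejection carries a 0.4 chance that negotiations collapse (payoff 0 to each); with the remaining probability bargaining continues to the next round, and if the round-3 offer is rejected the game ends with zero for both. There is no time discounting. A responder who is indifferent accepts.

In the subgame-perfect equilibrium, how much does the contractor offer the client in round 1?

19.2

Round 3 (the contractor proposes): the client will accept anything ≥ 0, so the contractor offers 0 and keeps 80.
Round 2 (the client proposes): rejecting gives the contractor an expected 0.6 × 80 = 48. The client offers 48 and keeps 80 − 48 = 32.
Round 1 (the contractor proposes): rejecting gives the client an expected 0.6 × 32 = 19.2, so the contractor offers 19.2, keeping 60.8.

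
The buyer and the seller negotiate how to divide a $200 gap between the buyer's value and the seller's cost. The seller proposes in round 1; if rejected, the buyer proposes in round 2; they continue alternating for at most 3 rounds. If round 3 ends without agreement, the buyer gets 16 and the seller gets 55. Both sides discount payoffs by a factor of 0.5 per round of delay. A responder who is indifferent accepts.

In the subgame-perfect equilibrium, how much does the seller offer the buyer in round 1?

54

Round 3 (the seller proposes): the buyer gets 16 if talks fail, so the seller offers 16 and keeps 184.
Round 2 (the buyer proposes): the seller can get 184 next round, worth 0.5 × 184 = 92 now. The buyer offers 92 and keeps 200 − 92 = 108.
Round 1 (the seller proposes): the buyer can get 108 next round, worth 0.5 × 108 = 54 now; the seller offers that and keeps 146.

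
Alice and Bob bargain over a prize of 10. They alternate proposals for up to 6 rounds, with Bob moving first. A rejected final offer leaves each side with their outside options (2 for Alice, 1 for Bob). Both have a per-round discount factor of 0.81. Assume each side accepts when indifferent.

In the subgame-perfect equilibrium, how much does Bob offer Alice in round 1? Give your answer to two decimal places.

Round 6 (Alice proposes): Bob gets 1 if talks fail, so Alice offers 1 and keeps 9.
Round 5 (Bob proposes): Alice can get 9 next round, worth 0.81 × 9 = 7.29 now. Bob offers 7.29 and keeps 10 − 7.29 = 2.71.
Round 4 (Alice proposes): Bob can get 2.71 next round, worth 0.81 × 2.71 = 2.1951 now. Alice offers 2.1951 and keeps 10 − 2.1951 = 7.8049.
Round 3 (Bob proposes): Alice can get 7.8049 next round, worth 0.81 × 7.8049 = 6.321969 now, so Bob offers 6.321969, keeping 3.678031.
Round 2 (Alice proposes): Bob can get 3.678031 next round, worth 0.81 × 3.678031 = 2.97920511 now, so Alice offers 2.97920511, keeping 7.02079489.
Round 1 (Bob proposes): Alice can get 7.02079489 next round, worth 0.81 × 7.02079489 = 5.6868438609 now. Bob offers 5.6868438609 and keeps 10 − 5.6868438609 = 4.3131561391.

5.69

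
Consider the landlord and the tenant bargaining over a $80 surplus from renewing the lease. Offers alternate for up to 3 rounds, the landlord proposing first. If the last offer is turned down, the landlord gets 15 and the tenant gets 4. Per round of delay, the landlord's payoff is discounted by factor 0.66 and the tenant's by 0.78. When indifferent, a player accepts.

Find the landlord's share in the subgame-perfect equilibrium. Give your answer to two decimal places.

56.72

Round 3 (the landlord proposes): the tenant gets 4 if talks fail, so the landlord offers 4 and keeps 76.
Round 2 (the tenant proposes): the landlord can get 76 next round, worth 0.66 × 76 = 50.16 now, so the tenant offers 50.16, keeping 29.84.
Round 1 (the landlord proposes): the tenant can get 29.84 next round, worth 0.78 × 29.84 = 23.2752 now. The landlord offers 23.2752 and keeps 80 − 23.2752 = 56.7248.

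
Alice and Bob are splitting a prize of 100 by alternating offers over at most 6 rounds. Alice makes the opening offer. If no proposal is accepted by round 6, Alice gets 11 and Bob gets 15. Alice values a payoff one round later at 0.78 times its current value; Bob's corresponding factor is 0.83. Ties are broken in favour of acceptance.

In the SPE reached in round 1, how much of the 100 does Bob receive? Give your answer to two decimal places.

Round 6 (Bob proposes): Alice gets 11 if talks fail, so Bob offers 11 and keeps 89.
Round 5 (Alice proposes): Bob can get 89 next round, worth 0.83 × 89 = 73.87 now. Alice offers 73.87 and keeps 100 − 73.87 = 26.13.
Round 4 (Bob proposes): Alice can get 26.13 next round, worth 0.78 × 26.13 = 20.3814 now, so Bob offers 20.3814, keeping 79.6186.
Round 3 (Alice proposes): Bob can get 79.6186 next round, worth 0.83 × 79.6186 = 66.083438 now. Alice offers 66.083438 and keeps 100 − 66.083438 = 33.916562.
Round 2 (Bob proposes): Alice can get 33.916562 next round, worth 0.78 × 33.916562 = 26.45491836 now; Bob offers that and keeps 73.54508164.
Round 1 (Alice proposes): Bob can get 73.54508164 next round, worth 0.83 × 73.54508164 = 61.0424177612 now; Alice offers that and keeps 38.9575822388.

61.04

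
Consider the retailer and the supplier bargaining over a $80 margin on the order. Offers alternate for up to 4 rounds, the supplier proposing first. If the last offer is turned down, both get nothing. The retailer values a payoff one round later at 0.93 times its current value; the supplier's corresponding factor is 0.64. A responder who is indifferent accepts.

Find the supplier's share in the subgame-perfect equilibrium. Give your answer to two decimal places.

Work backward from the last round.
Round 4 (the retailer proposes): the supplier will accept anything ≥ 0, so the retailer offers 0 and keeps 80.
Round 3 (the supplier proposes): the retailer can get 80 next round, worth 0.93 × 80 = 74.4 now, so the supplier offers 74.4, keeping 5.6.
Round 2 (the retailer proposes): the supplier can get 5.6 next round, worth 0.64 × 5.6 = 3.584 now. The retailer offers 3.584 and keeps 80 − 3.584 = 76.416.
Round 1 (the supplier proposes): the retailer can get 76.416 next round, worth 0.93 × 76.416 = 71.06688 now. The supplier offers 71.06688 and keeps 80 − 71.06688 = 8.93312.

8.93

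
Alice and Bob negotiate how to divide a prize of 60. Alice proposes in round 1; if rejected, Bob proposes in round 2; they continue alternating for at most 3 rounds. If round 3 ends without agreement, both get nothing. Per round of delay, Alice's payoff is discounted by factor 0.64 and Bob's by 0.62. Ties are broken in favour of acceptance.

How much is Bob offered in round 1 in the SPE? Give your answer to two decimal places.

Round 3 (Alice proposes): rejection yields 0 for Bob; Alice offers 0 and keeps 60.
Round 2 (Bob proposes): Alice can get 60 next round, worth 0.64 × 60 = 38.4 now, so Bob offers 38.4, keeping 21.6.
Round 1 (Alice proposes): Bob can get 21.6 next round, worth 0.62 × 21.6 = 13.392 now; Alice offers that and keeps 46.608.

13.39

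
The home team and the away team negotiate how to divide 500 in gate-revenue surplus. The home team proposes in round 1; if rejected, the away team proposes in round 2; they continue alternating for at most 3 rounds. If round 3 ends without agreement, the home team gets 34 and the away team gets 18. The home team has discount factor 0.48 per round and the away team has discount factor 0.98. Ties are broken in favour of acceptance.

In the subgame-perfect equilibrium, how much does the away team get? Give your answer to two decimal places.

By backward induction:
Round 3 (the home team proposes): the away team gets 18 if talks fail, so the home team offers 18 and keeps 482.
Round 2 (the away team proposes): the home team can get 482 next round, worth 0.48 × 482 = 231.36 now, so the away team offers 231.36, keeping 268.64.
Round 1 (the home team proposes): the away team can get 268.64 next round, worth 0.98 × 268.64 = 263.2672 now, so the home team offers 263.2672, keeping 236.7328.

263.27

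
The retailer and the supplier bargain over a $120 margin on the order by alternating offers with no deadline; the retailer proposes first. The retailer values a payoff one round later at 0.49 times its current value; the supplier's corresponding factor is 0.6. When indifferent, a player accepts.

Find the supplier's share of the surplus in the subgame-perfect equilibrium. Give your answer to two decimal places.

52.01

When the retailer proposes, the supplier accepts any offer worth at least 0.6 times what the supplier would get by proposing next round; and vice versa.
This gives x = 120 − 0.6y and y = 120 − 0.49x, where x and y are each side's share when it proposes.
Hence (1 − 0.6·0.49)x = 120(1 − 0.6), i.e. 0.706·x = 48.
x ≈ 67.9887; the supplier's share is 120 − x ≈ 52.0113.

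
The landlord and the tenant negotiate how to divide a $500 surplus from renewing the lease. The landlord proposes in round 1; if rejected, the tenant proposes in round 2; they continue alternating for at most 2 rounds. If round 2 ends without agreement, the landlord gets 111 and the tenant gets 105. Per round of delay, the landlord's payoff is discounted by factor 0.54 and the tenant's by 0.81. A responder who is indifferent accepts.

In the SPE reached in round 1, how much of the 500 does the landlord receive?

184.91

Round 2 (the tenant proposes): the landlord gets 111 if talks fail, so the tenant offers 111 and keeps 389.
Round 1 (the landlord proposes): the tenant can get 389 next round, worth 0.81 × 389 = 315.09 now; the landlord offers that and keeps 184.91.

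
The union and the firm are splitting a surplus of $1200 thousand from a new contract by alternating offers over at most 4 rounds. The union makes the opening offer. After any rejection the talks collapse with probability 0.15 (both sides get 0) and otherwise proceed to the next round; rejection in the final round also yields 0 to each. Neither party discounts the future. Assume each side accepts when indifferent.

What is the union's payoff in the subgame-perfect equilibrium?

310.05

Round 4 (the firm proposes): rejection yields 0 for the union; the firm offers 0 and keeps 1200.
Round 3 (the union proposes): rejecting gives the firm an expected 0.85 × 1200 = 1020, so the union offers 1020, keeping 180.
Round 2 (the firm proposes): rejecting gives the union an expected 0.85 × 180 = 153. The firm offers 153 and keeps 1200 − 153 = 1047.
Round 1 (the union proposes): rejecting gives the firm an expected 0.85 × 1047 = 889.95, so the union offers 889.95, keeping 310.05.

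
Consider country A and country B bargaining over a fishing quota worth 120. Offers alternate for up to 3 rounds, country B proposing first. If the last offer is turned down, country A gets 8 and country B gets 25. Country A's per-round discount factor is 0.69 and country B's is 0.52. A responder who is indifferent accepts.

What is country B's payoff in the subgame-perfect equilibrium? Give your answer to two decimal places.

77.39

Round 3 (country B proposes): country A gets 8 if talks fail, so country B offers 8 and keeps 112.
Round 2 (country A proposes): country B can get 112 next round, worth 0.52 × 112 = 58.24 now. Country A offers 58.24 and keeps 120 − 58.24 = 61.76.
Round 1 (country B proposes): country A can get 61.76 next round, worth 0.69 × 61.76 = 42.6144 now. Country B offers 42.6144 and keeps 120 − 42.6144 = 77.3856.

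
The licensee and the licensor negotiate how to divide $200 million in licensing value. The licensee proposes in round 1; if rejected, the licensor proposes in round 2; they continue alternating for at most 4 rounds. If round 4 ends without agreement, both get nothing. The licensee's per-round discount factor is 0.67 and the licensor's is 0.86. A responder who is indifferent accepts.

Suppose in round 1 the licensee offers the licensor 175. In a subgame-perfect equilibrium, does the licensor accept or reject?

Round 4 (the licensor proposes): rejection yields 0 for the licensee; the licensor offers 0 and keeps 200.
Round 3 (the licensee proposes): the licensor can get 200 next round, worth 0.86 × 200 = 172 now. The licensee offers 172 and keeps 200 − 172 = 28.
Round 2 (the licensor proposes): the licensee can get 28 next round, worth 0.67 × 28 = 18.76 now, so the licensor offers 18.76, keeping 181.24.
So by rejecting in round 1, the licensor gets 181.24 next round, worth 0.86 × 181.24 = 155.8664 now.
Offer 175 ≥ 155.8664, so the licensor accepts.

Accept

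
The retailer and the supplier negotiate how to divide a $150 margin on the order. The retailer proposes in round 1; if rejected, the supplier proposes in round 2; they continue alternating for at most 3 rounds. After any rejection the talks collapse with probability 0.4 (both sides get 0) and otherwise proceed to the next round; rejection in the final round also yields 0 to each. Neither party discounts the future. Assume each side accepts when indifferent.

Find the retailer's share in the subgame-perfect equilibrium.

By backward induction:
Round 3 (the retailer proposes): rejection yields 0 for the supplier; the retailer offers 0 and keeps 150.
Round 2 (the supplier proposes): rejecting gives the retailer an expected 0.6 × 150 = 90; the supplier offers that and keeps 60.
Round 1 (the retailer proposes): rejecting gives the supplier an expected 0.6 × 60 = 36; the retailer offers that and keeps 114.

114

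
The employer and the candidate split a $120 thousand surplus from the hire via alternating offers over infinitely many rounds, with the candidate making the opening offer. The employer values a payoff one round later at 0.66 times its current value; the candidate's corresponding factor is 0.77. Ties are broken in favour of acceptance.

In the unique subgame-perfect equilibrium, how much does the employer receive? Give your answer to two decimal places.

Let x be the candidate's share when the candidate proposes and y be the employer's share when the employer proposes.
The employer accepts iff offered ≥ 0.66·y, so x = 120 − 0.66y. Symmetrically y = 120 − 0.77x.
Substituting: x = 120 − 0.66(120 − 0.77x), giving x(1 − 0.77·0.66) = 120(1 − 0.66).
So x = 120 × 0.34 / 0.4918 ≈ 82.9606, and the employer receives 120 − x ≈ 37.0394.

37.04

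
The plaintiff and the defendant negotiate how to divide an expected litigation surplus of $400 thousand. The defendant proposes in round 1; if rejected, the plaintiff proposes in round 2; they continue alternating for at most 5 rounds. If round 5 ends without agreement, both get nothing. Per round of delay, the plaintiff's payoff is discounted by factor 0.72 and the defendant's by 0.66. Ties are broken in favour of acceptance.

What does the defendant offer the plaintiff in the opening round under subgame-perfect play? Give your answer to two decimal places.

Round 5 (the defendant proposes): the plaintiff will accept anything ≥ 0, so the defendant offers 0 and keeps 400.
Round 4 (the plaintiff proposes): the defendant can get 400 next round, worth 0.66 × 400 = 264 now, so the plaintiff offers 264, keeping 136.
Round 3 (the defendant proposes): the plaintiff can get 136 next round, worth 0.72 × 136 = 97.92 now. The defendant offers 97.92 and keeps 400 − 97.92 = 302.08.
Round 2 (the plaintiff proposes): the defendant can get 302.08 next round, worth 0.66 × 302.08 = 199.3728 now. The plaintiff offers 199.3728 and keeps 400 − 199.3728 = 200.6272.
Round 1 (the defendant proposes): the plaintiff can get 200.6272 next round, worth 0.72 × 200.6272 = 144.451584 now. The defendant offers 144.451584 and keeps 400 − 144.451584 = 255.548416.

144.45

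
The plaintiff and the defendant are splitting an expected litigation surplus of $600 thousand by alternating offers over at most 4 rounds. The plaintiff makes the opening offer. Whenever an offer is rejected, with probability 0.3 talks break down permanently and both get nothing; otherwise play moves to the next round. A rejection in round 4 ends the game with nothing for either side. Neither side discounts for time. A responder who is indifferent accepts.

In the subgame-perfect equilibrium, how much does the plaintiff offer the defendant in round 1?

By backward induction:
Round 4 (the defendant proposes): rejection yields 0 for the plaintiff; the defendant offers 0 and keeps 600.
Round 3 (the plaintiff proposes): rejecting gives the defendant an expected 0.7 × 600 = 420; the plaintiff offers that and keeps 180.
Round 2 (the defendant proposes): rejecting gives the plaintiff an expected 0.7 × 180 = 126. The defendant offers 126 and keeps 600 − 126 = 474.
Round 1 (the plaintiff proposes): rejecting gives the defendant an expected 0.7 × 474 = 331.8. The plaintiff offers 331.8 and keeps 600 − 331.8 = 268.2.

331.8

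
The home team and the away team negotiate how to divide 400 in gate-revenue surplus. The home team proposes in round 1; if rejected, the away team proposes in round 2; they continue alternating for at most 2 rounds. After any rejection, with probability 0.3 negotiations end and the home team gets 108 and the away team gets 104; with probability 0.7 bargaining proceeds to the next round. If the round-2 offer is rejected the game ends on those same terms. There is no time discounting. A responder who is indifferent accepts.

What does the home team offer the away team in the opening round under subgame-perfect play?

Round 2 (the away team proposes): the home team gets 108 if talks fail, so the away team offers 108 and keeps 292.
Round 1 (the home team proposes): rejecting gives the away team an expected 0.7 × 292 + 0.3 × 104 = 235.6; the home team offers that and keeps 164.4.

235.6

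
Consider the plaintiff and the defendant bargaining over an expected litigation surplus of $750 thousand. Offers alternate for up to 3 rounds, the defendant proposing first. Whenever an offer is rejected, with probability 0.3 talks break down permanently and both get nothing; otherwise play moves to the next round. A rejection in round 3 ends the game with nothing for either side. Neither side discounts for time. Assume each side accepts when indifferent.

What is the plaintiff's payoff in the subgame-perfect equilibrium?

Round 3 (the defendant proposes): rejection yields 0 for the plaintiff; the defendant offers 0 and keeps 750.
Round 2 (the plaintiff proposes): rejecting gives the defendant an expected 0.7 × 750 = 525. The plaintiff offers 525 and keeps 750 − 525 = 225.
Round 1 (the defendant proposes): rejecting gives the plaintiff an expected 0.7 × 225 = 157.5; the defendant offers that and keeps 592.5.

157.5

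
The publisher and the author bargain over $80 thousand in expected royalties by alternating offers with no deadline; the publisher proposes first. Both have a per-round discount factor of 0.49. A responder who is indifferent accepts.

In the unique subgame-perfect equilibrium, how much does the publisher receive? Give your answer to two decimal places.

In a stationary SPE each proposer offers the other exactly their discounted continuation value.
If the publisher keeps x when proposing and the author keeps y when proposing, then x = 80 − 0.49y and y = 80 − 0.49x.
Solving: x = 80(1 − 0.49) / (1 − 0.49·0.49) = 40.8 / 0.7599 ≈ 53.6913.
The author gets 80 − 53.6913 ≈ 26.3087.

53.69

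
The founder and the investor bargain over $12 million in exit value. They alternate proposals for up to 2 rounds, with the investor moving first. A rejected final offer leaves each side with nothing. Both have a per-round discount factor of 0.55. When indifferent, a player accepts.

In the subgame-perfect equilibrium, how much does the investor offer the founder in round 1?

6.6

Round 2 (the founder proposes): rejection yields 0 for the investor; the founder offers 0 and keeps 12.
Round 1 (the investor proposes): the founder can get 12 next round, worth 0.55 × 12 = 6.6 now; the investor offers that and keeps 5.4.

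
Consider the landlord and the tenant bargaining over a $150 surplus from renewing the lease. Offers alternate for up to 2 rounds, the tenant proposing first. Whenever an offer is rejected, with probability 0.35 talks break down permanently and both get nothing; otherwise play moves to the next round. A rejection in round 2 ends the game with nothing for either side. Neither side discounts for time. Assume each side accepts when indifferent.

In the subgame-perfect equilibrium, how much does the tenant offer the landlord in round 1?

97.5

Round 2 (the landlord proposes): the tenant will accept anything ≥ 0, so the landlord offers 0 and keeps 150.
Round 1 (the tenant proposes): rejecting gives the landlord an expected 0.65 × 150 = 97.5; the tenant offers that and keeps 52.5.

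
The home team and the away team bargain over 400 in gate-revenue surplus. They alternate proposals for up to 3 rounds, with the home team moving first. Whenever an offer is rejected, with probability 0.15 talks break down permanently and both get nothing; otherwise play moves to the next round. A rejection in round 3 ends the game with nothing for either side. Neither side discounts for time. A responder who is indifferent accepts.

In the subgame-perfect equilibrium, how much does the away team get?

51

Round 3 (the home team proposes): rejection yields 0 for the away team; the home team offers 0 and keeps 400.
Round 2 (the away team proposes): rejecting gives the home team an expected 0.85 × 400 = 340. The away team offers 340 and keeps 400 − 340 = 60.
Round 1 (the home team proposes): rejecting gives the away team an expected 0.85 × 60 = 51. The home team offers 51 and keeps 400 − 51 = 349.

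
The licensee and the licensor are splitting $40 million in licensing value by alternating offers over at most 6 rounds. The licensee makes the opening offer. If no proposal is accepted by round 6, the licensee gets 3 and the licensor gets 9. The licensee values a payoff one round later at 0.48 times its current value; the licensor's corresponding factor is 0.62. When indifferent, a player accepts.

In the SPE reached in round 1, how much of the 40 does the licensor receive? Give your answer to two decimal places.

18.77

Work backward from the last round.
Round 6 (the licensor proposes): the licensee gets 3 if talks fail, so the licensor offers 3 and keeps 37.
Round 5 (the licensee proposes): the licensor can get 37 next round, worth 0.62 × 37 = 22.94 now; the licensee offers that and keeps 17.06.
Round 4 (the licensor proposes): the licensee can get 17.06 next round, worth 0.48 × 17.06 = 8.1888 now, so the licensor offers 8.1888, keeping 31.8112.
Round 3 (the licensee proposes): the licensor can get 31.8112 next round, worth 0.62 × 31.8112 = 19.722944 now, so the licensee offers 19.722944, keeping 20.277056.
Round 2 (the licensor proposes): the licensee can get 20.277056 next round, worth 0.48 × 20.277056 = 9.73298688 now, so the licensor offers 9.73298688, keeping 30.26701312.
Round 1 (the licensee proposes): the licensor can get 30.26701312 next round, worth 0.62 × 30.26701312 = 18.7655481344 now, so the licensee offers 18.7655481344, keeping 21.2344518656.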